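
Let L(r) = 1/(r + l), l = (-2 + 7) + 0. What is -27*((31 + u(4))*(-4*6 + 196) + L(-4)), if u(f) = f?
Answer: -162567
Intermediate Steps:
l = 5 (l = 5 + 0 = 5)
L(r) = 1/(5 + r) (L(r) = 1/(r + 5) = 1/(5 + r))
-27*((31 + u(4))*(-4*6 + 196) + L(-4)) = -27*((31 + 4)*(-4*6 + 196) + 1/(5 - 4)) = -27*(35*(-24 + 196) + 1/1) = -27*(35*172 + 1) = -27*(6020 + 1) = -27*6021 = -162567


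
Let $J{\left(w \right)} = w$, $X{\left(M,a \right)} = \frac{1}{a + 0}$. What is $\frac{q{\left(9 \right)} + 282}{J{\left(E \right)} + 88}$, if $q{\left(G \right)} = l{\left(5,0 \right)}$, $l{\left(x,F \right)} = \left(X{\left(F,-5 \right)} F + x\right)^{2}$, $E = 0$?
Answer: $\frac{307}{88} \approx 3.4886$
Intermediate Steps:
$X{\left(M,a \right)} = \frac{1}{a}$
$l{\left(x,F \right)} = \left(x - \frac{F}{5}\right)^{2}$ ($l{\left(x,F \right)} = \left(\frac{F}{-5} + x\right)^{2} = \left(- \frac{F}{5} + x\right)^{2} = \left(x - \frac{F}{5}\right)^{2}$)
$q{\left(G \right)} = 25$ ($q{\left(G \right)} = \frac{\left(\left(-1\right) 0 + 5 \cdot 5\right)^{2}}{25} = \frac{\left(0 + 25\right)^{2}}{25} = \frac{25^{2}}{25} = \frac{1}{25} \cdot 625 = 25$)
$\frac{q{\left(9 \right)} + 282}{J{\left(E \right)} + 88} = \frac{25 + 282}{0 + 88} = \frac{307}{88}$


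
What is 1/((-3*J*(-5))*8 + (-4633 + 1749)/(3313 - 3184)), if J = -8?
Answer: -129/126724 ≈ -0.0010180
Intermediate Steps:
1/((-3*J*(-5))*8 + (-4633 + 1749)/(3313 - 3184)) = 1/((-3*(-8)*(-5))*8 + (-4633 + 1749)/(3313 - 3184)) = 1/((24*(-5))*8 - 2884/129) = 1/(-120*8 - 2884*1/129) = 1/(-960 - 2884/129) = 1/(-126724/129) = -129/126724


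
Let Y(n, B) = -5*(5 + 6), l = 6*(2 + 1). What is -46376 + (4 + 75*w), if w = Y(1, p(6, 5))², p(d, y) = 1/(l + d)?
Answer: 180503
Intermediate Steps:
l = 18 (l = 6*3 = 18)
p(d, y) = 1/(18 + d)
Y(n, B) = -55 (Y(n, B) = -5*11 = -55)
w = 3025 (w = (-55)² = 3025)
-46376 + (4 + 75*w) = -46376 + (4 + 75*3025) = -46376 + (4 + 226875) = -46376 + 226879 = 180503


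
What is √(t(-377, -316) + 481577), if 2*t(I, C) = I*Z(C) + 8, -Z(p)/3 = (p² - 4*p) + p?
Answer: √57486243 ≈ 7582.0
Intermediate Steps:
Z(p) = -3*p² + 9*p (Z(p) = -3*((p² - 4*p) + p) = -3*(p² - 3*p) = -3*p² + 9*p)
t(I, C) = 4 + 3*C*I*(3 - C)/2 (t(I, C) = (I*(3*C*(3 - C)) + 8)/2 = (3*C*I*(3 - C) + 8)/2 = (8 + 3*C*I*(3 - C))/2 = 4 + 3*C*I*(3 - C)/2)
√(t(-377, -316) + 481577) = √((4 - 3/2*(-316)*(-377)*(-3 - 316)) + 481577) = √((4 - 3/2*(-316)*(-377)*(-319)) + 481577) = √((4 + 57004662) + 481577) = √(57004666 + 481577) = √57486243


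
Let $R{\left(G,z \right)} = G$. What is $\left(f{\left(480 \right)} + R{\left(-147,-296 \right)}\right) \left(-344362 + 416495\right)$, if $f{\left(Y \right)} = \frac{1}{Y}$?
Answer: $- \frac{5089632347}{480} \approx -1.0603 \cdot 10^{7}$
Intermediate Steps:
$\left(f{\left(480 \right)} + R{\left(-147,-296 \right)}\right) \left(-344362 + 416495\right) = \left(\frac{1}{480} - 147\right) \left(-344362 + 416495\right) = \left(\frac{1}{480} - 147\right) 72133 = \left(- \frac{70559}{480}\right) 72133 = - \frac{5089632347}{480}$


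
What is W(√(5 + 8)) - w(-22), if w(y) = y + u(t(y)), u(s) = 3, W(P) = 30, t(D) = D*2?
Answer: 49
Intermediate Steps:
t(D) = 2*D
w(y) = 3 + y (w(y) = y + 3 = 3 + y)
W(√(5 + 8)) - w(-22) = 30 - (3 - 22) = 30 - 1*(-19) = 30 + 19 = 49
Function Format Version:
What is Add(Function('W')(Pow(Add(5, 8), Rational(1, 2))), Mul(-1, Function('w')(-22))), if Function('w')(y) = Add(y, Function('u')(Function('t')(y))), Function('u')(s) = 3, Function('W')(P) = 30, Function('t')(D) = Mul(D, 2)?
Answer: 49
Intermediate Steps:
Function('t')(D) = Mul(2, D)
Function('w')(y) = Add(3, y) (Function('w')(y) = Add(y, 3) = Add(3, y))
Add(Function('W')(Pow(Add(5, 8), Rational(1, 2))), Mul(-1, Function('w')(-22))) = Add(30, Mul(-1, Add(3, -22))) = Add(30, Mul(-1, -19)) = Add(30, 19) = 49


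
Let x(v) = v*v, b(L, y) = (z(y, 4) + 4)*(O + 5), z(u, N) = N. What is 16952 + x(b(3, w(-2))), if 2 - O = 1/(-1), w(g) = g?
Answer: 21048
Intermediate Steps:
O = 3 (O = 2 - 1/(-1) = 2 - 1*(-1) = 2 + 1 = 3)
b(L, y) = 64 (b(L, y) = (4 + 4)*(3 + 5) = 8*8 = 64)
x(v) = v²
16952 + x(b(3, w(-2))) = 16952 + 64² = 16952 + 4096 = 21048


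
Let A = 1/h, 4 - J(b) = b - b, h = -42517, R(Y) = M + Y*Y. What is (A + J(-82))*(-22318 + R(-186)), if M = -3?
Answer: 2087572425/42517 ≈ 49100.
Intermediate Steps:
R(Y) = -3 + Y² (R(Y) = -3 + Y*Y = -3 + Y²)
J(b) = 4 (J(b) = 4 - (b - b) = 4 - 1*0 = 4 + 0 = 4)
A = -1/42517 (A = 1/(-42517) = -1/42517 ≈ -2.3520e-5)
(A + J(-82))*(-22318 + R(-186)) = (-1/42517 + 4)*(-22318 + (-3 + (-186)²)) = 170067*(-22318 + (-3 + 34596))/42517 = 170067*(-22318 + 34593)/42517 = (170067/42517)*12275 = 2087572425/42517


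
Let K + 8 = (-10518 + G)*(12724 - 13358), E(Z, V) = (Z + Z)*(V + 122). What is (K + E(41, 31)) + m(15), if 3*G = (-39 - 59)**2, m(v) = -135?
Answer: 13953509/3 ≈ 4.6512e+6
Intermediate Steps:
E(Z, V) = 2*Z*(122 + V) (E(Z, V) = (2*Z)*(122 + V) = 2*Z*(122 + V))
G = 9604/3 (G = (-39 - 59)**2/3 = (1/3)*(-98)**2 = (1/3)*9604 = 9604/3 ≈ 3201.3)
K = 13916276/3 (K = -8 + (-10518 + 9604/3)*(12724 - 13358) = -8 - 21950/3*(-634) = -8 + 13916300/3 = 13916276/3 ≈ 4.6388e+6)
(K + E(41, 31)) + m(15) = (13916276/3 + 2*41*(122 + 31)) - 135 = (13916276/3 + 2*41*153) - 135 = (13916276/3 + 12546) - 135 = 13953914/3 - 135 = 13953509/3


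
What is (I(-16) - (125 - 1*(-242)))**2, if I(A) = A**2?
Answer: 12321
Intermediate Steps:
(I(-16) - (125 - 1*(-242)))**2 = ((-16)**2 - (125 - 1*(-242)))**2 = (256 - (125 + 242))**2 = (256 - 1*367)**2 = (256 - 367)**2 = (-111)**2 = 12321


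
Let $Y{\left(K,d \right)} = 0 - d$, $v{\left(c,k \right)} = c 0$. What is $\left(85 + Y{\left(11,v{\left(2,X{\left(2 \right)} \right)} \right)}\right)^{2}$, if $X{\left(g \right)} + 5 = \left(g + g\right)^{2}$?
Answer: $7225$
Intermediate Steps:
$X{\left(g \right)} = -5 + 4 g^{2}$ ($X{\left(g \right)} = -5 + \left(g + g\right)^{2} = -5 + \left(2 g\right)^{2} = -5 + 4 g^{2}$)
$v{\left(c,k \right)} = 0$
$Y{\left(K,d \right)} = - d$
$\left(85 + Y{\left(11,v{\left(2,X{\left(2 \right)} \right)} \right)}\right)^{2} = \left(85 - 0\right)^{2} = \left(85 + 0\right)^{2} = 85^{2} = 7225$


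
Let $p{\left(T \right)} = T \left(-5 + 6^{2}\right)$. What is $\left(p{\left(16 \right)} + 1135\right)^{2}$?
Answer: $2660161$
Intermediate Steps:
$p{\left(T \right)} = 31 T$ ($p{\left(T \right)} = T \left(-5 + 36\right) = T 31 = 31 T$)
$\left(p{\left(16 \right)} + 1135\right)^{2} = \left(31 \cdot 16 + 1135\right)^{2} = \left(496 + 1135\right)^{2} = 1631^{2} = 2660161$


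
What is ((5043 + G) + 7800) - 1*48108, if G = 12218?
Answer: -23047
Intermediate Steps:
((5043 + G) + 7800) - 1*48108 = ((5043 + 12218) + 7800) - 1*48108 = (17261 + 7800) - 48108 = 25061 - 48108 = -23047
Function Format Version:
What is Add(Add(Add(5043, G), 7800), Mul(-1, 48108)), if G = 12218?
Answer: -23047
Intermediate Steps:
Add(Add(Add(5043, G), 7800), Mul(-1, 48108)) = Add(Add(Add(5043, 12218), 7800), Mul(-1, 48108)) = Add(Add(17261, 7800), -48108) = Add(25061, -48108) = -23047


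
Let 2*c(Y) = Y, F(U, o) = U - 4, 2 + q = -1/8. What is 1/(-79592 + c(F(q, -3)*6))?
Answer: -8/636883 ≈ -1.2561e-5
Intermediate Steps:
q = -17/8 (q = -2 - 1/8 = -17/8 ≈ -2.1250)
F(U, o) = -4 + U
c(Y) = Y/2
1/(-79592 + c(F(q, -3)*6)) = 1/(-79592 + ((-4 - 17/8)*6)/2) = 1/(-79592 + (-49/8*6)/2) = 1/(-79592 + (1/2)*(-147/4)) = 1/(-79592 - 147/8) = 1/(-636883/8) = -8/636883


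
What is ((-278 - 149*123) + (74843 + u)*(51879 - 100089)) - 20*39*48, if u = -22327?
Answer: -2531852405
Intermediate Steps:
((-278 - 149*123) + (74843 + u)*(51879 - 100089)) - 20*39*48 = ((-278 - 149*123) + (74843 - 22327)*(51879 - 100089)) - 20*39*48 = ((-278 - 18327) + 52516*(-48210)) - 780*48 = (-18605 - 2531796360) - 37440 = -2531814965 - 37440 = -2531852405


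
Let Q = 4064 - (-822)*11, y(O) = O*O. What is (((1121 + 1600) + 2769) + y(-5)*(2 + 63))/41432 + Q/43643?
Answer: 853527737/1808216776 ≈ 0.47203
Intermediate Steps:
y(O) = O²
Q = 13106 (Q = 4064 - 1*(-9042) = 4064 + 9042 = 13106)
(((1121 + 1600) + 2769) + y(-5)*(2 + 63))/41432 + Q/43643 = (((1121 + 1600) + 2769) + (-5)²*(2 + 63))/41432 + 13106/43643 = ((2721 + 2769) + 25*65)*(1/41432) + 13106*(1/43643) = (5490 + 1625)*(1/41432) + 13106/43643 = 7115*(1/41432) + 13106/43643 = 7115/41432 + 13106/43643 = 853527737/1808216776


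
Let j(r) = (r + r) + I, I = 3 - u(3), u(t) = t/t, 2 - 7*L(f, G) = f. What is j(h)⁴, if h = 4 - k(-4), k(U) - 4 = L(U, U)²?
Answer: 456976/5764801 ≈ 0.079270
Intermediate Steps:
L(f, G) = 2/7 - f/7
u(t) = 1
I = 2 (I = 3 - 1*1 = 3 - 1 = 2)
k(U) = 4 + (2/7 - U/7)²
h = -36/49 (h = 4 - (4 + (-2 - 4)²/49) = 4 - (4 + (1/49)*(-6)²) = 4 - (4 + (1/49)*36) = 4 - (4 + 36/49) = 4 - 1*232/49 = 4 - 232/49 = -36/49 ≈ -0.73469)
j(r) = 2 + 2*r (j(r) = (r + r) + 2 = 2*r + 2 = 2 + 2*r)
j(h)⁴ = (2 + 2*(-36/49))⁴ = (2 - 72/49)⁴ = (26/49)⁴ = 456976/5764801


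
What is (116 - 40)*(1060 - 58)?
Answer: 76152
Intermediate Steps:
(116 - 40)*(1060 - 58) = 76*1002 = 76152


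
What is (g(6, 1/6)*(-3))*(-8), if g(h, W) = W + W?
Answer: 8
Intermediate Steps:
g(h, W) = 2*W
(g(6, 1/6)*(-3))*(-8) = ((2/6)*(-3))*(-8) = ((2*(1/6))*(-3))*(-8) = ((1/3)*(-3))*(-8) = -1*(-8) = 8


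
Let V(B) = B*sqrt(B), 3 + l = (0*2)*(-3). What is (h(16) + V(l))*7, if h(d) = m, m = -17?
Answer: -119 - 21*I*sqrt(3) ≈ -119.0 - 36.373*I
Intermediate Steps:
h(d) = -17
l = -3 (l = -3 + (0*2)*(-3) = -3 + 0*(-3) = -3 + 0 = -3)
V(B) = B**(3/2)
(h(16) + V(l))*7 = (-17 + (-3)**(3/2))*7 = (-17 - 3*I*sqrt(3))*7 = -119 - 21*I*sqrt(3)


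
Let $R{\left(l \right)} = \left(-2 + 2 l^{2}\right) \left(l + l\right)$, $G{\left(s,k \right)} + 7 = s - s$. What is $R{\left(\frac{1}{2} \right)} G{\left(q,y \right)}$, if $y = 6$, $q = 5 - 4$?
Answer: $\frac{21}{2} \approx 10.5$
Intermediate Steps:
$q = 1$ ($q = 5 - 4 = 1$)
$G{\left(s,k \right)} = -7$ ($G{\left(s,k \right)} = -7 + \left(s - s\right) = -7 + 0 = -7$)
$R{\left(l \right)} = 2 l \left(-2 + 2 l^{2}\right)$ ($R{\left(l \right)} = \left(-2 + 2 l^{2}\right) 2 l = 2 l \left(-2 + 2 l^{2}\right)$)
$R{\left(\frac{1}{2} \right)} G{\left(q,y \right)} = \frac{4 \left(-1 + \left(\frac{1}{2}\right)^{2}\right)}{2} \left(-7\right) = 4 \cdot \frac{1}{2} \left(-1 + \left(\frac{1}{2}\right)^{2}\right) \left(-7\right) = 4 \cdot \frac{1}{2} \left(-1 + \frac{1}{4}\right) \left(-7\right) = 4 \cdot \frac{1}{2} \left(- \frac{3}{4}\right) \left(-7\right) = \left(- \frac{3}{2}\right) \left(-7\right) = \frac{21}{2}$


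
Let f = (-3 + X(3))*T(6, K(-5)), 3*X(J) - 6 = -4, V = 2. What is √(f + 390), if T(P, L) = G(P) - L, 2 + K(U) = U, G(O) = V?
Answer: 3*√41 ≈ 19.209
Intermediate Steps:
G(O) = 2
K(U) = -2 + U
T(P, L) = 2 - L
X(J) = ⅔ (X(J) = 2 + (⅓)*(-4) = 2 - 4/3 = ⅔)
f = -21 (f = (-3 + ⅔)*(2 - (-2 - 5)) = -7*(2 - 1*(-7))/3 = -7*(2 + 7)/3 = -7/3*9 = -21)
√(f + 390) = √(-21 + 390) = √369 = 3*√41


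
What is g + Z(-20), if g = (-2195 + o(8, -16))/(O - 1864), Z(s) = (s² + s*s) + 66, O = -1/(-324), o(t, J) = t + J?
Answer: 523721482/603935 ≈ 867.18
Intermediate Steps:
o(t, J) = J + t
O = 1/324 (O = -1*(-1/324) = 1/324 ≈ 0.0030864)
Z(s) = 66 + 2*s² (Z(s) = (s² + s²) + 66 = 2*s² + 66 = 66 + 2*s²)
g = 713772/603935 (g = (-2195 + (-16 + 8))/(1/324 - 1864) = (-2195 - 8)/(-603935/324) = -2203*(-324/603935) = 713772/603935 ≈ 1.1819)
g + Z(-20) = 713772/603935 + (66 + 2*(-20)²) = 713772/603935 + (66 + 2*400) = 713772/603935 + (66 + 800) = 713772/603935 + 866 = 523721482/603935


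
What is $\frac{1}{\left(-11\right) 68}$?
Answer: $- \frac{1}{748} \approx -0.0013369$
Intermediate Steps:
$\frac{1}{\left(-11\right) 68} = \frac{1}{-748} = - \frac{1}{748}$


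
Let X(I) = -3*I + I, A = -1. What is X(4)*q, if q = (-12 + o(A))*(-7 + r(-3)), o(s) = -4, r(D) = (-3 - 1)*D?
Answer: 640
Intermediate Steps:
r(D) = -4*D
X(I) = -2*I
q = -80 (q = (-12 - 4)*(-7 - 4*(-3)) = -16*(-7 + 12) = -16*5 = -80)
X(4)*q = -2*4*(-80) = -8*(-80) = 640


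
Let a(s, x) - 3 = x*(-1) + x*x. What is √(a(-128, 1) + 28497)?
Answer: 10*√285 ≈ 168.82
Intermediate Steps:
a(s, x) = 3 + x² - x (a(s, x) = 3 + (x*(-1) + x*x) = 3 + (-x + x²) = 3 + (x² - x) = 3 + x² - x)
√(a(-128, 1) + 28497) = √((3 + 1² - 1*1) + 28497) = √((3 + 1 - 1) + 28497) = √(3 + 28497) = √28500 = 10*√285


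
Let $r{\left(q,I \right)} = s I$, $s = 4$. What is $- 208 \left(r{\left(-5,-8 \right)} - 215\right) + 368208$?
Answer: $419584$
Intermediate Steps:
$r{\left(q,I \right)} = 4 I$
$- 208 \left(r{\left(-5,-8 \right)} - 215\right) + 368208 = - 208 \left(4 \left(-8\right) - 215\right) + 368208 = - 208 \left(-32 - 215\right) + 368208 = \left(-208\right) \left(-247\right) + 368208 = 51376 + 368208 = 419584$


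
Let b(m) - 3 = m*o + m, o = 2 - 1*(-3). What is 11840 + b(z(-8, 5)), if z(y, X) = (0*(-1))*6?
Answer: 11843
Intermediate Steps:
o = 5 (o = 2 + 3 = 5)
z(y, X) = 0 (z(y, X) = 0*6 = 0)
b(m) = 3 + 6*m (b(m) = 3 + (m*5 + m) = 3 + (5*m + m) = 3 + 6*m)
11840 + b(z(-8, 5)) = 11840 + (3 + 6*0) = 11840 + (3 + 0) = 11840 + 3 = 11843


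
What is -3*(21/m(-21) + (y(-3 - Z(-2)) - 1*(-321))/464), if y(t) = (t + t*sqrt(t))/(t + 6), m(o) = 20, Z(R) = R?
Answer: -303/58 + 3*I/2320 ≈ -5.2241 + 0.0012931*I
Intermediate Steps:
y(t) = (t + t**(3/2))/(6 + t)
-3*(21/m(-21) + (y(-3 - Z(-2)) - 1*(-321))/464) = -3*(21/20 + (((-3 - 1*(-2)) + (-3 - 1*(-2))**(3/2))/(6 + (-3 - 1*(-2))) - 1*(-321))/464) = -3*(21*(1/20) + (((-3 + 2) + (-3 + 2)**(3/2))/(6 + (-3 + 2)) + 321)*(1/464)) = -3*(21/20 + ((-1 + (-1)**(3/2))/(6 - 1) + 321)*(1/464)) = -3*(21/20 + ((-1 - I)/5 + 321)*(1/464)) = -3*(21/20 + ((-1/5 - I/5) + 321)*(1/464)) = -3*(21/20 + (1604/5 - I/5)*(1/464)) = -3*(21/20 + (401/580 - I/2320)) = -3*(101/58 - I/2320) = -303/58 + 3*I/2320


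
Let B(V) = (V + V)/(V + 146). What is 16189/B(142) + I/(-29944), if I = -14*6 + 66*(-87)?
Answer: 17451689799/1063012 ≈ 16417.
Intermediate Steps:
B(V) = 2*V/(146 + V) (B(V) = (2*V)/(146 + V) = 2*V/(146 + V))
I = -5826 (I = -84 - 5742 = -5826)
16189/B(142) + I/(-29944) = 16189/((2*142/(146 + 142))) - 5826/(-29944) = 16189/((2*142/288)) - 5826*(-1/29944) = 16189/((2*142*(1/288))) + 2913/14972 = 16189/(71/72) + 2913/14972 = 16189*(72/71) + 2913/14972 = 1165608/71 + 2913/14972 = 17451689799/1063012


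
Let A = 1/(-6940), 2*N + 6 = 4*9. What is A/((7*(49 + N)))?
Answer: -1/3109120 ≈ -3.2163e-7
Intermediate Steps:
N = 15 (N = -3 + (4*9)/2 = -3 + (½)*36 = -3 + 18 = 15)
A = -1/6940 ≈ -0.00014409
A/((7*(49 + N))) = -1/(7*(49 + 15))/6940 = -1/(6940*(7*64)) = -1/6940/448 = -1/6940*1/448 = -1/3109120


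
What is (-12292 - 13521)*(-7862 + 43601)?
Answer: -922530807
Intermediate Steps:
(-12292 - 13521)*(-7862 + 43601) = -25813*35739 = -922530807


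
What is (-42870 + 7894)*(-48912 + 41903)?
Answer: 245146784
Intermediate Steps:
(-42870 + 7894)*(-48912 + 41903) = -34976*(-7009) = 245146784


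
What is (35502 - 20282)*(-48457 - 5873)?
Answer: -826902600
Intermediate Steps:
(35502 - 20282)*(-48457 - 5873) = 15220*(-54330) = -826902600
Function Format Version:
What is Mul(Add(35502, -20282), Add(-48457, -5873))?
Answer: -826902600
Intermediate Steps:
Mul(Add(35502, -20282), Add(-48457, -5873)) = Mul(15220, -54330) = -826902600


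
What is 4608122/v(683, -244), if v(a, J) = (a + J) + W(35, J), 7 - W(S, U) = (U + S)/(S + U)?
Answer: 4608122/445 ≈ 10355.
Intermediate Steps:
W(S, U) = 6 (W(S, U) = 7 - (U + S)/(S + U) = 7 - (S + U)/(S + U) = 7 - 1*1 = 7 - 1 = 6)
v(a, J) = 6 + J + a (v(a, J) = (a + J) + 6 = (J + a) + 6 = 6 + J + a)
4608122/v(683, -244) = 4608122/(6 - 244 + 683) = 4608122/445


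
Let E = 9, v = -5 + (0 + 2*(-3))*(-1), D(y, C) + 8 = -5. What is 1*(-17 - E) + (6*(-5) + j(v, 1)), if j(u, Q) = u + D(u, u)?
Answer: -68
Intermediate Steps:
D(y, C) = -13 (D(y, C) = -8 - 5 = -13)
v = 1 (v = -5 + (0 - 6)*(-1) = -5 - 6*(-1) = -5 + 6 = 1)
j(u, Q) = -13 + u (j(u, Q) = u - 13 = -13 + u)
1*(-17 - E) + (6*(-5) + j(v, 1)) = 1*(-17 - 1*9) + (6*(-5) + (-13 + 1)) = 1*(-17 - 9) + (-30 - 12) = 1*(-26) - 42 = -26 - 42 = -68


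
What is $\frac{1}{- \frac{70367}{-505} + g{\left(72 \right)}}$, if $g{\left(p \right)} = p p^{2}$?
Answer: $\frac{505}{188560607} \approx 2.6782 \cdot 10^{-6}$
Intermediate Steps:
$g{\left(p \right)} = p^{3}$
$\frac{1}{- \frac{70367}{-505} + g{\left(72 \right)}} = \frac{1}{- \frac{70367}{-505} + 72^{3}} = \frac{1}{\left(-70367\right) \left(- \frac{1}{505}\right) + 373248} = \frac{1}{\frac{70367}{505} + 373248} = \frac{1}{\frac{188560607}{505}} = \frac{505}{188560607}$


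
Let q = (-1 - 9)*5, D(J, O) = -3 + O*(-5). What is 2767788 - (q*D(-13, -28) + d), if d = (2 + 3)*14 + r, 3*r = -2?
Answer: 8323706/3 ≈ 2.7746e+6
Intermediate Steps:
r = -⅔ (r = (⅓)*(-2) = -⅔ ≈ -0.66667)
d = 208/3 (d = (2 + 3)*14 - ⅔ = 5*14 - ⅔ = 70 - ⅔ = 208/3 ≈ 69.333)
D(J, O) = -3 - 5*O
q = -50 (q = -10*5 = -50)
2767788 - (q*D(-13, -28) + d) = 2767788 - (-50*(-3 - 5*(-28)) + 208/3) = 2767788 - (-50*(-3 + 140) + 208/3) = 2767788 - (-50*137 + 208/3) = 2767788 - (-6850 + 208/3) = 2767788 - 1*(-20342/3) = 2767788 + 20342/3 = 8323706/3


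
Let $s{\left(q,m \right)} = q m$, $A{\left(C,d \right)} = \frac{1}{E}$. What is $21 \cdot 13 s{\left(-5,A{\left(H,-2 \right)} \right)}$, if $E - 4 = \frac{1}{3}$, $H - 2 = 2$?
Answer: $-315$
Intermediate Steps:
$H = 4$ ($H = 2 + 2 = 4$)
$E = \frac{13}{3}$ ($E = 4 + \frac{1}{3} = \frac{13}{3} \approx 4.3333$)
$A{\left(C,d \right)} = \frac{3}{13}$ ($A{\left(C,d \right)} = \frac{1}{\frac{13}{3}} = \frac{3}{13}$)
$s{\left(q,m \right)} = m q$
$21 \cdot 13 s{\left(-5,A{\left(H,-2 \right)} \right)} = 21 \cdot 13 \cdot \frac{3}{13} \left(-5\right) = 273 \left(- \frac{15}{13}\right) = -315$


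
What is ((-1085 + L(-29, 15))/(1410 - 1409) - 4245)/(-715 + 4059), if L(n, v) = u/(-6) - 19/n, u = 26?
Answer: -232015/145464 ≈ -1.5950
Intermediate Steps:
L(n, v) = -13/3 - 19/n (L(n, v) = 26/(-6) - 19/n = 26*(-⅙) - 19/n = -13/3 - 19/n)
((-1085 + L(-29, 15))/(1410 - 1409) - 4245)/(-715 + 4059) = ((-1085 + (-13/3 - 19/(-29)))/(1410 - 1409) - 4245)/(-715 + 4059) = ((-1085 + (-13/3 - 19*(-1/29)))/1 - 4245)/3344 = ((-1085 + (-13/3 + 19/29))*1 - 4245)*(1/3344) = ((-1085 - 320/87)*1 - 4245)*(1/3344) = (-94715/87*1 - 4245)*(1/3344) = (-94715/87 - 4245)*(1/3344) = -464030/87*1/3344 = -232015/145464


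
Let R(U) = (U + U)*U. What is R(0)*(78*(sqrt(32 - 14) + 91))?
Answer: 0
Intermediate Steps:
R(U) = 2*U**2 (R(U) = (2*U)*U = 2*U**2)
R(0)*(78*(sqrt(32 - 14) + 91)) = (2*0**2)*(78*(sqrt(32 - 14) + 91)) = (2*0)*(78*(sqrt(18) + 91)) = 0*(78*(3*sqrt(2) + 91)) = 0*(78*(91 + 3*sqrt(2))) = 0*(7098 + 234*sqrt(2)) = 0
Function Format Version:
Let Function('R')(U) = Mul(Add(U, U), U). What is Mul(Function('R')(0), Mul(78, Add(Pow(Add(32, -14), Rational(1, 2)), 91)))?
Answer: 0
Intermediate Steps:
Function('R')(U) = Mul(2, Pow(U, 2)) (Function('R')(U) = Mul(Mul(2, U), U) = Mul(2, Pow(U, 2)))
Mul(Function('R')(0), Mul(78, Add(Pow(Add(32, -14), Rational(1, 2)), 91))) = Mul(Mul(2, Pow(0, 2)), Mul(78, Add(Pow(Add(32, -14), Rational(1, 2)), 91))) = Mul(Mul(2, 0), Mul(78, Add(Pow(18, Rational(1, 2)), 91))) = Mul(0, Mul(78, Add(Mul(3, Pow(2, Rational(1, 2))), 91))) = Mul(0, Mul(78, Add(91, Mul(3, Pow(2, Rational(1, 2)))))) = Mul(0, Add(7098, Mul(234, Pow(2, Rational(1, 2))))) = 0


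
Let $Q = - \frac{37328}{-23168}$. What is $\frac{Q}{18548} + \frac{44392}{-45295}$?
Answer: $- \frac{1192152644333}{1216510643680} \approx -0.97998$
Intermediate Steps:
$Q = \frac{2333}{1448}$ ($Q = \left(-37328\right) \left(- \frac{1}{23168}\right) = \frac{2333}{1448} \approx 1.6112$)
$\frac{Q}{18548} + \frac{44392}{-45295} = \frac{2333}{1448 \cdot 18548} + \frac{44392}{-45295} = \frac{2333}{1448} \cdot \frac{1}{18548} + 44392 \left(- \frac{1}{45295}\right) = \frac{2333}{26857504} - \frac{44392}{45295} = - \frac{1192152644333}{1216510643680}$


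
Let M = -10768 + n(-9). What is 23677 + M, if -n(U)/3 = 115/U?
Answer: 38842/3 ≈ 12947.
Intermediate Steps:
n(U) = -345/U
M = -32189/3 (M = -10768 - 345/(-9) = -10768 - 345*(-⅑) = -10768 + 115/3 = -32189/3 ≈ -10730.)
23677 + M = 23677 - 32189/3 = 38842/3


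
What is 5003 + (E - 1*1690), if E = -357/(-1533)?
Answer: 241866/73 ≈ 3313.2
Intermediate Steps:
E = 17/73 (E = -357*(-1/1533) = 17/73 ≈ 0.23288)
5003 + (E - 1*1690) = 5003 + (17/73 - 1*1690) = 5003 + (17/73 - 1690) = 5003 - 123353/73 = 241866/73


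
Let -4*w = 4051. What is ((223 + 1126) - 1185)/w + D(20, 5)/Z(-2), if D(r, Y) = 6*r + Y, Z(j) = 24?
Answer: 490631/97224 ≈ 5.0464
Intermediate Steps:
w = -4051/4 (w = -¼*4051 = -4051/4 ≈ -1012.8)
D(r, Y) = Y + 6*r
((223 + 1126) - 1185)/w + D(20, 5)/Z(-2) = ((223 + 1126) - 1185)/(-4051/4) + (5 + 6*20)/24 = (1349 - 1185)*(-4/4051) + (5 + 120)*(1/24) = 164*(-4/4051) + 125*(1/24) = -656/4051 + 125/24 = 490631/97224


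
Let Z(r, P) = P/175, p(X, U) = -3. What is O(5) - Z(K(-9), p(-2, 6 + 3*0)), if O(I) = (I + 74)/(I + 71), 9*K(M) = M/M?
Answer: 14053/13300 ≈ 1.0566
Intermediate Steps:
K(M) = 1/9 (K(M) = (M/M)/9 = (1/9)*1 = 1/9)
Z(r, P) = P/175 (Z(r, P) = P*(1/175) = P/175)
O(I) = (74 + I)/(71 + I)
O(5) - Z(K(-9), p(-2, 6 + 3*0)) = (74 + 5)/(71 + 5) - (-3)/175 = 79/76 - 1*(-3/175) = (1/76)*79 + 3/175 = 79/76 + 3/175 = 14053/13300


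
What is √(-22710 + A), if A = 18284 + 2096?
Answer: I*√2330 ≈ 48.27*I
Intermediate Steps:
A = 20380
√(-22710 + A) = √(-22710 + 20380) = √(-2330) = I*√2330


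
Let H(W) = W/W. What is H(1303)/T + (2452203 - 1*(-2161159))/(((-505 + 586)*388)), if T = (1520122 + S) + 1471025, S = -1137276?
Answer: 1425429675955/9710576298 ≈ 146.79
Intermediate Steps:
T = 1853871 (T = (1520122 - 1137276) + 1471025 = 382846 + 1471025 = 1853871)
H(W) = 1
H(1303)/T + (2452203 - 1*(-2161159))/(((-505 + 586)*388)) = 1/1853871 + (2452203 - 1*(-2161159))/(((-505 + 586)*388)) = 1*(1/1853871) + (2452203 + 2161159)/((81*388)) = 1/1853871 + 4613362/31428 = 1/1853871 + 4613362*(1/31428) = 1/1853871 + 2306681/15714 = 1425429675955/9710576298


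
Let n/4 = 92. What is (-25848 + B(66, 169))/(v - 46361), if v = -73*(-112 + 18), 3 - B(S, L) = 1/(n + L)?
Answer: 13878766/21210963 ≈ 0.65432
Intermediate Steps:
n = 368 (n = 4*92 = 368)
B(S, L) = 3 - 1/(368 + L)
v = 6862 (v = -73*(-94) = 6862)
(-25848 + B(66, 169))/(v - 46361) = (-25848 + (1103 + 3*169)/(368 + 169))/(6862 - 46361) = (-25848 + (1103 + 507)/537)/(-39499) = (-25848 + (1/537)*1610)*(-1/39499) = (-25848 + 1610/537)*(-1/39499) = -13878766/537*(-1/39499) = 13878766/21210963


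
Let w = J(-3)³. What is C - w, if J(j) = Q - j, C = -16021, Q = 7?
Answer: -17021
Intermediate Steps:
J(j) = 7 - j
w = 1000 (w = (7 - 1*(-3))³ = (7 + 3)³ = 10³ = 1000)
C - w = -16021 - 1*1000 = -16021 - 1000 = -17021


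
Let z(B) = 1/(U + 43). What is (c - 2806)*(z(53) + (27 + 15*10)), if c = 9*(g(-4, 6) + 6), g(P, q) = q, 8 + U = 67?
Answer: -24356195/51 ≈ -4.7757e+5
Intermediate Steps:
U = 59 (U = -8 + 67 = 59)
z(B) = 1/102 (z(B) = 1/(59 + 43) = 1/102)
c = 108 (c = 9*(6 + 6) = 9*12 = 108)
(c - 2806)*(z(53) + (27 + 15*10)) = (108 - 2806)*(1/102 + (27 + 15*10)) = -2698*(1/102 + (27 + 150)) = -2698*(1/102 + 177) = -2698*18055/102 = -24356195/51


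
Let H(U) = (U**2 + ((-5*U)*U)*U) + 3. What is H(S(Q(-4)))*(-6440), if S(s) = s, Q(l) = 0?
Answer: -19320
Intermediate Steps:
H(U) = 3 + U**2 - 5*U**3 (H(U) = (U**2 + (-5*U**2)*U) + 3 = (U**2 - 5*U**3) + 3 = 3 + U**2 - 5*U**3)
H(S(Q(-4)))*(-6440) = (3 + 0**2 - 5*0**3)*(-6440) = (3 + 0 - 5*0)*(-6440) = (3 + 0 + 0)*(-6440) = 3*(-6440) = -19320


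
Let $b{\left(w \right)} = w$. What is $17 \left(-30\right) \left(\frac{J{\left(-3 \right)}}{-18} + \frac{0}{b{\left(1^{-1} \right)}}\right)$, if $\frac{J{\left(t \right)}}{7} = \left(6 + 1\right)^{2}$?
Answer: $\frac{29155}{3} \approx 9718.3$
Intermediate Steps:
$J{\left(t \right)} = 343$ ($J{\left(t \right)} = 7 \left(6 + 1\right)^{2} = 7 \cdot 7^{2} = 7 \cdot 49 = 343$)
$17 \left(-30\right) \left(\frac{J{\left(-3 \right)}}{-18} + \frac{0}{b{\left(1^{-1} \right)}}\right) = 17 \left(-30\right) \left(\frac{343}{-18} + \frac{0}{1^{-1}}\right) = - 510 \left(343 \left(- \frac{1}{18}\right) + \frac{0}{1}\right) = - 510 \left(- \frac{343}{18} + 0 \cdot 1\right) = - 510 \left(- \frac{343}{18} + 0\right) = \left(-510\right) \left(- \frac{343}{18}\right) = \frac{29155}{3}$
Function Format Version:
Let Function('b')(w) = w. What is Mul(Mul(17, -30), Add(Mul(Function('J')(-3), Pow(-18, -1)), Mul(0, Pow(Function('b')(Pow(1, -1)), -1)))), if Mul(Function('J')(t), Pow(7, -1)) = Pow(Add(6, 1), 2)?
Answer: Rational(29155, 3) ≈ 9718.3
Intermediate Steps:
Function('J')(t) = 343 (Function('J')(t) = Mul(7, Pow(Add(6, 1), 2)) = Mul(7, Pow(7, 2)) = Mul(7, 49) = 343)
Mul(Mul(17, -30), Add(Mul(Function('J')(-3), Pow(-18, -1)), Mul(0, Pow(Function('b')(Pow(1, -1)), -1)))) = Mul(Mul(17, -30), Add(Mul(343, Pow(-18, -1)), Mul(0, Pow(Pow(1, -1), -1)))) = Mul(-510, Add(Mul(343, Rational(-1, 18)), Mul(0, Pow(1, -1)))) = Mul(-510, Add(Rational(-343, 18), Mul(0, 1))) = Mul(-510, Add(Rational(-343, 18), 0)) = Mul(-510, Rational(-343, 18)) = Rational(29155, 3)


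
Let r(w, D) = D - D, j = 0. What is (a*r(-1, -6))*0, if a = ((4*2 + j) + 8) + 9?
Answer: 0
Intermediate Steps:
r(w, D) = 0
a = 25 (a = ((4*2 + 0) + 8) + 9 = ((8 + 0) + 8) + 9 = (8 + 8) + 9 = 16 + 9 = 25)
(a*r(-1, -6))*0 = (25*0)*0 = 0*0 = 0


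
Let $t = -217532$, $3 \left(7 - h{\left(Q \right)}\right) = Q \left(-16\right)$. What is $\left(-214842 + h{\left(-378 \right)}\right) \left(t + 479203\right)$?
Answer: $-56743618021$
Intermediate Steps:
$h{\left(Q \right)} = 7 + \frac{16 Q}{3}$ ($h{\left(Q \right)} = 7 - \frac{Q \left(-16\right)}{3} = 7 - \frac{\left(-16\right) Q}{3} = 7 + \frac{16 Q}{3}$)
$\left(-214842 + h{\left(-378 \right)}\right) \left(t + 479203\right) = \left(-214842 + \left(7 + \frac{16}{3} \left(-378\right)\right)\right) \left(-217532 + 479203\right) = \left(-214842 + \left(7 - 2016\right)\right) 261671 = \left(-214842 - 2009\right) 261671 = \left(-216851\right) 261671 = -56743618021$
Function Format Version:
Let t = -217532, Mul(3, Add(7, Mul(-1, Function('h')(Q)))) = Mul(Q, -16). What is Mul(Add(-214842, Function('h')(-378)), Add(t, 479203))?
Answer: -56743618021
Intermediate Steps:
Function('h')(Q) = Add(7, Mul(Rational(16, 3), Q)) (Function('h')(Q) = Add(7, Mul(Rational(-1, 3), Mul(Q, -16))) = Add(7, Mul(Rational(-1, 3), Mul(-16, Q))) = Add(7, Mul(Rational(16, 3), Q)))
Mul(Add(-214842, Function('h')(-378)), Add(t, 479203)) = Mul(Add(-214842, Add(7, Mul(Rational(16, 3), -378))), Add(-217532, 479203)) = Mul(Add(-214842, Add(7, -2016)), 261671) = Mul(Add(-214842, -2009), 261671) = Mul(-216851, 261671) = -56743618021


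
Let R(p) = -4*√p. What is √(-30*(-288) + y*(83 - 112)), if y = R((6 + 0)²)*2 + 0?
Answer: 4*√627 ≈ 100.16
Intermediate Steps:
y = -48 (y = -4*√((6 + 0)²)*2 + 0 = -4*√(6²)*2 + 0 = -4*√36*2 + 0 = -4*6*2 + 0 = -24*2 + 0 = -48 + 0 = -48)
√(-30*(-288) + y*(83 - 112)) = √(-30*(-288) - 48*(83 - 112)) = √(8640 - 48*(-29)) = √(8640 + 1392) = √10032 = 4*√627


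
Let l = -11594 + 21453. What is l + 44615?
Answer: 54474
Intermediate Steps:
l = 9859
l + 44615 = 9859 + 44615 = 54474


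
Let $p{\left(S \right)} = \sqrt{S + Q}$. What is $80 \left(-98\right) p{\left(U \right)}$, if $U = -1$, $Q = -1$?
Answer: $- 7840 i \sqrt{2} \approx - 11087.0 i$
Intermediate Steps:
$p{\left(S \right)} = \sqrt{-1 + S}$ ($p{\left(S \right)} = \sqrt{S - 1} = \sqrt{-1 + S}$)
$80 \left(-98\right) p{\left(U \right)} = 80 \left(-98\right) \sqrt{-1 - 1} = - 7840 \sqrt{-2} = - 7840 i \sqrt{2}$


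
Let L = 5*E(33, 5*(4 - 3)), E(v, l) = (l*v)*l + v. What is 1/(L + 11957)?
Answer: 1/16247 ≈ 6.1550e-5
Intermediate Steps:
E(v, l) = v + v*l² (E(v, l) = v*l² + v = v + v*l²)
L = 4290 (L = 5*(33*(1 + (5*(4 - 3))²)) = 5*(33*(1 + (5*1)²)) = 5*(33*(1 + 5²)) = 5*(33*(1 + 25)) = 5*(33*26) = 5*858 = 4290)
1/(L + 11957) = 1/(4290 + 11957) = 1/16247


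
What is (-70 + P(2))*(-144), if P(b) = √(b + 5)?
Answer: 10080 - 144*√7 ≈ 9699.0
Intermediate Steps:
P(b) = √(5 + b)
(-70 + P(2))*(-144) = (-70 + √(5 + 2))*(-144) = (-70 + √7)*(-144) = 10080 - 144*√7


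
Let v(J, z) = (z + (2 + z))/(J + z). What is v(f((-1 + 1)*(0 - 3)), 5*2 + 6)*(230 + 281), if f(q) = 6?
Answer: 8687/11 ≈ 789.73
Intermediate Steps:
v(J, z) = (2 + 2*z)/(J + z)
v(f((-1 + 1)*(0 - 3)), 5*2 + 6)*(230 + 281) = (2*(1 + (5*2 + 6))/(6 + (5*2 + 6)))*(230 + 281) = (2*(1 + (10 + 6))/(6 + (10 + 6)))*511 = (2*(1 + 16)/(6 + 16))*511 = (2*17/22)*511 = (2*(1/22)*17)*511 = (17/11)*511 = 8687/11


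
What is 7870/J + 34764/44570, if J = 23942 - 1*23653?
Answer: 180406348/6440365 ≈ 28.012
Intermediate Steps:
J = 289 (J = 23942 - 23653 = 289)
7870/J + 34764/44570 = 7870/289 + 34764/44570 = 7870*(1/289) + 34764*(1/44570) = 7870/289 + 17382/22285 = 180406348/6440365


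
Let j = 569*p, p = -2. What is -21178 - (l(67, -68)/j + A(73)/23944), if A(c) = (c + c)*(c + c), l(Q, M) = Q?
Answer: -494080957/23329 ≈ -21179.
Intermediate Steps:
j = -1138 (j = 569*(-2) = -1138)
A(c) = 4*c² (A(c) = (2*c)*(2*c) = 4*c²)
-21178 - (l(67, -68)/j + A(73)/23944) = -21178 - (67/(-1138) + (4*73²)/23944) = -21178 - (67*(-1/1138) + (4*5329)*(1/23944)) = -21178 - (-67/1138 + 21316*(1/23944)) = -21178 - (-67/1138 + 73/82) = -21178 - 1*19395/23329 = -21178 - 19395/23329 = -494080957/23329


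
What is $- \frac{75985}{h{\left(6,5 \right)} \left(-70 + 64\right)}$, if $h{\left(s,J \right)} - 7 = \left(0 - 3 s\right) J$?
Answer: $- \frac{75985}{498} \approx -152.58$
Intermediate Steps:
$h{\left(s,J \right)} = 7 - 3 J s$ ($h{\left(s,J \right)} = 7 + \left(0 - 3 s\right) J = 7 + - 3 s J = 7 - 3 J s$)
$- \frac{75985}{h{\left(6,5 \right)} \left(-70 + 64\right)} = - \frac{75985}{\left(7 - 15 \cdot 6\right) \left(-70 + 64\right)} = - \frac{75985}{\left(7 - 90\right) \left(-6\right)} = - \frac{75985}{\left(-83\right) \left(-6\right)} = - \frac{75985}{498}$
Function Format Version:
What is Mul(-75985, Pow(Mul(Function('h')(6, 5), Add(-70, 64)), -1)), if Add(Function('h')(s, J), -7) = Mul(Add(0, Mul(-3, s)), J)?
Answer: Rational(-75985, 498) ≈ -152.58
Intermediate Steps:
Function('h')(s, J) = Add(7, Mul(-3, J, s)) (Function('h')(s, J) = Add(7, Mul(Add(0, Mul(-3, s)), J)) = Add(7, Mul(Mul(-3, s), J)) = Add(7, Mul(-3, J, s)))
Mul(-75985, Pow(Mul(Function('h')(6, 5), Add(-70, 64)), -1)) = Mul(-75985, Pow(Mul(Add(7, Mul(-3, 5, 6)), Add(-70, 64)), -1)) = Mul(-75985, Pow(Mul(Add(7, -90), -6), -1)) = Mul(-75985, Pow(Mul(-83, -6), -1)) = Mul(-75985, Pow(498, -1)) = Mul(-75985, Rational(1, 498)) = Rational(-75985, 498)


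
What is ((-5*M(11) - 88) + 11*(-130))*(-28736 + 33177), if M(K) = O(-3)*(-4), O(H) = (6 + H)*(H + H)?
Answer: -8340198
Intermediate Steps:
O(H) = 2*H*(6 + H) (O(H) = (6 + H)*(2*H) = 2*H*(6 + H))
M(K) = 72 (M(K) = (2*(-3)*(6 - 3))*(-4) = (2*(-3)*3)*(-4) = -18*(-4) = 72)
((-5*M(11) - 88) + 11*(-130))*(-28736 + 33177) = ((-5*72 - 88) + 11*(-130))*(-28736 + 33177) = ((-360 - 88) - 1430)*4441 = (-448 - 1430)*4441 = -1878*4441 = -8340198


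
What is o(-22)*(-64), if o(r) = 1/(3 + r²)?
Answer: -64/487 ≈ -0.13142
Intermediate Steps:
o(-22)*(-64) = -64/(3 + (-22)²) = -64/(3 + 484) = -64/487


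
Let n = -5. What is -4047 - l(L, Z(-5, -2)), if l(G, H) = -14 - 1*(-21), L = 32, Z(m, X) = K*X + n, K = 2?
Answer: -4054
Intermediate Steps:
Z(m, X) = -5 + 2*X (Z(m, X) = 2*X - 5 = -5 + 2*X)
l(G, H) = 7 (l(G, H) = -14 + 21 = 7)
-4047 - l(L, Z(-5, -2)) = -4047 - 1*7 = -4047 - 7 = -4054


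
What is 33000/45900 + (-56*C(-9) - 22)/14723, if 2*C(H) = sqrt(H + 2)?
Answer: 1616164/2252619 - 28*I*sqrt(7)/14723 ≈ 0.71746 - 0.0050317*I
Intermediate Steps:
C(H) = sqrt(2 + H)/2 (C(H) = sqrt(H + 2)/2 = sqrt(2 + H)/2)
33000/45900 + (-56*C(-9) - 22)/14723 = 33000/45900 + (-28*sqrt(2 - 9) - 22)/14723 = 33000*(1/45900) + (-28*sqrt(-7) - 22)*(1/14723) = 110/153 + (-28*I*sqrt(7) - 22)*(1/14723) = 110/153 + (-22 - 28*I*sqrt(7))*(1/14723) = 110/153 + (-22/14723 - 28*I*sqrt(7)/14723) = 1616164/2252619 - 28*I*sqrt(7)/14723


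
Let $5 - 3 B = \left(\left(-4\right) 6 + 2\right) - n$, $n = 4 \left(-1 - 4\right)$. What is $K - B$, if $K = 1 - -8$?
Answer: $\frac{20}{3} \approx 6.6667$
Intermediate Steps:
$n = -20$ ($n = 4 \left(-5\right) = -20$)
$K = 9$ ($K = 1 + 8 = 9$)
$B = \frac{7}{3}$ ($B = \frac{5}{3} - \frac{\left(\left(-4\right) 6 + 2\right) - -20}{3} = \frac{5}{3} - \frac{\left(-24 + 2\right) + 20}{3} = \frac{5}{3} - \frac{-22 + 20}{3} = \frac{5}{3} - - \frac{2}{3} = \frac{5}{3} + \frac{2}{3} = \frac{7}{3} \approx 2.3333$)
$K - B = 9 - \frac{7}{3} = \frac{20}{3}$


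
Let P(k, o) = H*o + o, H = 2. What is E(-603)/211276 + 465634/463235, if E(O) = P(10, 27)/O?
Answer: 6591274192813/6557319336620 ≈ 1.0052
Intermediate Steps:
P(k, o) = 3*o (P(k, o) = 2*o + o = 3*o)
E(O) = 81/O (E(O) = (3*27)/O = 81/O)
E(-603)/211276 + 465634/463235 = (81/(-603))/211276 + 465634/463235 = (81*(-1/603))*(1/211276) + 465634*(1/463235) = -9/67*1/211276 + 465634/463235 = -9/14155492 + 465634/463235 = 6591274192813/6557319336620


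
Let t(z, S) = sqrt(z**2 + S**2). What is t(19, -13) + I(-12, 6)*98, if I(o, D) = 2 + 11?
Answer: 1274 + sqrt(530) ≈ 1297.0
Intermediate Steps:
I(o, D) = 13
t(z, S) = sqrt(S**2 + z**2)
t(19, -13) + I(-12, 6)*98 = sqrt((-13)**2 + 19**2) + 13*98 = sqrt(169 + 361) + 1274 = sqrt(530) + 1274 = 1274 + sqrt(530)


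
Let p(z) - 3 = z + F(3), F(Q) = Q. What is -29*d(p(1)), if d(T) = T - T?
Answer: 0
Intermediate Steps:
p(z) = 6 + z (p(z) = 3 + (z + 3) = 3 + (3 + z) = 6 + z)
d(T) = 0
-29*d(p(1)) = -29*0 = 0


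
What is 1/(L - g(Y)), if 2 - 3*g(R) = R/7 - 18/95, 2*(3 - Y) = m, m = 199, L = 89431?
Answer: 3990/356808443 ≈ 1.1182e-5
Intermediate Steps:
Y = -193/2 (Y = 3 - ½*199 = 3 - 199/2 = -193/2 ≈ -96.500)
g(R) = 208/285 - R/21 (g(R) = ⅔ - (R/7 - 18/95)/3 = ⅔ - (-18/95 + R/7)/3 = ⅔ + (6/95 - R/21) = 208/285 - R/21)
1/(L - g(Y)) = 1/(89431 - (208/285 - 1/21*(-193/2))) = 1/(89431 - (208/285 + 193/42)) = 1/(89431 - 1*21247/3990) = 1/(89431 - 21247/3990) = 1/(356808443/3990) = 3990/356808443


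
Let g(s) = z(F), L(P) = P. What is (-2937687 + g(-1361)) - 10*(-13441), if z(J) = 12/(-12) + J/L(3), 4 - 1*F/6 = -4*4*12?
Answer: -2802886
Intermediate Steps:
F = 1176 (F = 24 - 6*(-4*4)*12 = 24 - (-96)*12 = 24 - 6*(-192) = 24 + 1152 = 1176)
z(J) = -1 + J/3 (z(J) = 12/(-12) + J/3 = 12*(-1/12) + J*(⅓) = -1 + J/3)
g(s) = 391 (g(s) = -1 + (⅓)*1176 = -1 + 392 = 391)
(-2937687 + g(-1361)) - 10*(-13441) = (-2937687 + 391) - 10*(-13441) = -2937296 + 134410 = -2802886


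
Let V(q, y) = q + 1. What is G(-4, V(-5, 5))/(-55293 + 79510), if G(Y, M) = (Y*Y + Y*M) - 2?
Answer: 30/24217 ≈ 0.0012388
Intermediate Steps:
V(q, y) = 1 + q
G(Y, M) = -2 + Y**2 + M*Y (G(Y, M) = (Y**2 + M*Y) - 2 = -2 + Y**2 + M*Y)
G(-4, V(-5, 5))/(-55293 + 79510) = (-2 + (-4)**2 + (1 - 5)*(-4))/(-55293 + 79510) = (-2 + 16 - 4*(-4))/24217 = (-2 + 16 + 16)*(1/24217) = 30*(1/24217) = 30/24217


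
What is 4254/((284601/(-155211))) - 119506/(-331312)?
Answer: -1918601452423/827120408 ≈ -2319.6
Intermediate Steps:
4254/((284601/(-155211))) - 119506/(-331312) = 4254/((284601*(-1/155211))) - 119506*(-1/331312) = 4254/(-4993/2723) + 59753/165656 = 4254*(-2723/4993) + 59753/165656 = -11583642/4993 + 59753/165656 = -1918601452423/827120408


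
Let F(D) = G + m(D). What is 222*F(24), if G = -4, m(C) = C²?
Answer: 126984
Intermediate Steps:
F(D) = -4 + D²
222*F(24) = 222*(-4 + 24²) = 222*(-4 + 576) = 222*572 = 126984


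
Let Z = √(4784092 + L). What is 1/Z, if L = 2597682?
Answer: √7381774/7381774 ≈ 0.00036806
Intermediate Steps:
Z = √7381774 (Z = √(4784092 + 2597682) = √7381774 ≈ 2716.9)
1/Z = 1/(√7381774) = √7381774/7381774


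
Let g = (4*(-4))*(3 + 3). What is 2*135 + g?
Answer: 174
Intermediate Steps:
g = -96 (g = -16*6 = -96)
2*135 + g = 2*135 - 96 = 270 - 96 = 174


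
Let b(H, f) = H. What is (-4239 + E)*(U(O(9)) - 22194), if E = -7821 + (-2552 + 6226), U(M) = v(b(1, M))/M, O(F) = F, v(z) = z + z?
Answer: 1675053184/9 ≈ 1.8612e+8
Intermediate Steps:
v(z) = 2*z
U(M) = 2/M (U(M) = (2*1)/M = 2/M)
E = -4147 (E = -7821 + 3674 = -4147)
(-4239 + E)*(U(O(9)) - 22194) = (-4239 - 4147)*(2/9 - 22194) = -8386*(2*(⅑) - 22194) = -8386*(2/9 - 22194) = -8386*(-199744/9) = 1675053184/9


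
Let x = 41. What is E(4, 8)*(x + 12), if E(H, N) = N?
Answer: 424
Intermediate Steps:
E(4, 8)*(x + 12) = 8*(41 + 12) = 8*53 = 424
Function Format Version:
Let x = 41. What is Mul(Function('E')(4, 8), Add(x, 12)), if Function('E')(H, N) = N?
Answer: 424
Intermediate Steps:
Mul(Function('E')(4, 8), Add(x, 12)) = Mul(8, Add(41, 12)) = Mul(8, 53) = 424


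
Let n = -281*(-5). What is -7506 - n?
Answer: -8911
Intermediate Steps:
n = 1405
-7506 - n = -7506 - 1*1405 = -7506 - 1405 = -8911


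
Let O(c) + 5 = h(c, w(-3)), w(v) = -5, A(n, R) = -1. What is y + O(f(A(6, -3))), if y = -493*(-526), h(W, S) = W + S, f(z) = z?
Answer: 259307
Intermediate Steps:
h(W, S) = S + W
O(c) = -10 + c (O(c) = -5 + (-5 + c) = -10 + c)
y = 259318
y + O(f(A(6, -3))) = 259318 + (-10 - 1) = 259318 - 11 = 259307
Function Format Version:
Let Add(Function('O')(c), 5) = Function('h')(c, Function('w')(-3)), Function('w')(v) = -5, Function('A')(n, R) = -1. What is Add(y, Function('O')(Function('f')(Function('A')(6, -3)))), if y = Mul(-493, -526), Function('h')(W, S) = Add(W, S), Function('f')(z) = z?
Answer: 259307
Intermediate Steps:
Function('h')(W, S) = Add(S, W)
Function('O')(c) = Add(-10, c) (Function('O')(c) = Add(-5, Add(-5, c)) = Add(-10, c))
y = 259318
Add(y, Function('O')(Function('f')(Function('A')(6, -3)))) = Add(259318, Add(-10, -1)) = Add(259318, -11) = 259307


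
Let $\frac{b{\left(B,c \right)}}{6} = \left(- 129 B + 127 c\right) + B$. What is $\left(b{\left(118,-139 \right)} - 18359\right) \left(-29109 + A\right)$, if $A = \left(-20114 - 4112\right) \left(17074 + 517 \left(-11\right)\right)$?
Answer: $59289159598471$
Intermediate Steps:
$A = -275861462$ ($A = - 24226 \left(17074 - 5687\right) = \left(-24226\right) 11387 = -275861462$)
$b{\left(B,c \right)} = - 768 B + 762 c$ ($b{\left(B,c \right)} = 6 \left(\left(- 129 B + 127 c\right) + B\right) = 6 \left(- 128 B + 127 c\right) = - 768 B + 762 c$)
$\left(b{\left(118,-139 \right)} - 18359\right) \left(-29109 + A\right) = \left(\left(\left(-768\right) 118 + 762 \left(-139\right)\right) - 18359\right) \left(-29109 - 275861462\right) = \left(\left(-90624 - 105918\right) - 18359\right) \left(-275890571\right) = \left(-196542 - 18359\right) \left(-275890571\right) = \left(-214901\right) \left(-275890571\right) = 59289159598471$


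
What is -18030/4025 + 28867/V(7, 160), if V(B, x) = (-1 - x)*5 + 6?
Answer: -26119129/643195 ≈ -40.608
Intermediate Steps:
V(B, x) = 1 - 5*x (V(B, x) = (-5 - 5*x) + 6 = 1 - 5*x)
-18030/4025 + 28867/V(7, 160) = -18030/4025 + 28867/(1 - 5*160) = -18030*1/4025 + 28867/(1 - 800) = -3606/805 + 28867/(-799) = -3606/805 + 28867*(-1/799) = -3606/805 - 28867/799 = -26119129/643195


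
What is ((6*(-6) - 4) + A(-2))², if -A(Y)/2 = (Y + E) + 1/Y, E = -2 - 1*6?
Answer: 361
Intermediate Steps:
E = -8 (E = -2 - 6 = -8)
A(Y) = 16 - 2*Y - 2/Y (A(Y) = -2*((Y - 8) + 1/Y) = -2*((-8 + Y) + 1/Y) = -2*(-8 + Y + 1/Y) = 16 - 2*Y - 2/Y)
((6*(-6) - 4) + A(-2))² = ((6*(-6) - 4) + (16 - 2*(-2) - 2/(-2)))² = ((-36 - 4) + (16 + 4 - 2*(-½)))² = (-40 + (16 + 4 + 1))² = (-40 + 21)² = (-19)² = 361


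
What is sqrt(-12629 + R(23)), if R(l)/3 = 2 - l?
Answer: 2*I*sqrt(3173) ≈ 112.66*I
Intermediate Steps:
R(l) = 6 - 3*l (R(l) = 3*(2 - l) = 6 - 3*l)
sqrt(-12629 + R(23)) = sqrt(-12629 + (6 - 3*23)) = sqrt(-12629 + (6 - 69)) = sqrt(-12629 - 63) = sqrt(-12692) = 2*I*sqrt(3173)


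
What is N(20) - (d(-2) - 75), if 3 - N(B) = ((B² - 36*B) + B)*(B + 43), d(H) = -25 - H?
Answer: 19001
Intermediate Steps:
N(B) = 3 - (43 + B)*(B² - 35*B) (N(B) = 3 - ((B² - 36*B) + B)*(B + 43) = 3 - (B² - 35*B)*(43 + B) = 3 - (43 + B)*(B² - 35*B))
N(20) - (d(-2) - 75) = (3 - 1*20³ - 8*20² + 1505*20) - ((-25 - 1*(-2)) - 75) = (3 - 1*8000 - 8*400 + 30100) - ((-25 + 2) - 75) = (3 - 8000 - 3200 + 30100) - (-23 - 75) = 18903 - 1*(-98) = 18903 + 98 = 19001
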